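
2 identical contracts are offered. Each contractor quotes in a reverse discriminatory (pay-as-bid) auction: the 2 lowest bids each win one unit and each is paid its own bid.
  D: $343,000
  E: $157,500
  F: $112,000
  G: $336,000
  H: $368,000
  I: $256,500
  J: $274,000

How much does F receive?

Sorting: 112,000 (F), 157,500 (E), 256,500 (I), 274,000 (J), …
Winners (2 units): F, E.
F wins → own bid $112,000.

F is paid $112,000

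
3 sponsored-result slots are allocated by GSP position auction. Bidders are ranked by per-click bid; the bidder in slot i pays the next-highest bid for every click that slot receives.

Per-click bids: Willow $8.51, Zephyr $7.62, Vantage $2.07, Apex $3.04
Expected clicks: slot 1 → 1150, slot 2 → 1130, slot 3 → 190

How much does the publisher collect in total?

Total revenue: $12591.50

Per-click bids in order: $8.51 (Willow) > $7.62 (Zephyr) > $3.04 (Apex) > $2.07 (Vantage)
Slot 1: Willow pays $7.62 × 1150 = $8763.00
Slot 2: Zephyr pays $3.04 × 1130 = $3435.20
Slot 3: Apex pays $2.07 × 190 = $393.30
Total = $12591.50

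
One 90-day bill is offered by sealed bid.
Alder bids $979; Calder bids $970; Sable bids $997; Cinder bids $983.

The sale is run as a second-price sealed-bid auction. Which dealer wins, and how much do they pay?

Bids ranked: 997 (Sable) > 983 (Cinder) > 979 (Alder) > 970 (Calder)
Sable wins with the highest bid; price is set by the runner-up at $983.

Sable pays $983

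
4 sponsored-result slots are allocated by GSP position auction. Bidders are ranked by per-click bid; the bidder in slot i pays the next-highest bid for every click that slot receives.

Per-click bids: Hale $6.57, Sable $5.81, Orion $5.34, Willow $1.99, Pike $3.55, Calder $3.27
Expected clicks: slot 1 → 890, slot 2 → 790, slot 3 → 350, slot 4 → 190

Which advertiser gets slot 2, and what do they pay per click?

Sable; $5.34 per click

Sorting advertisers: $6.57 (Hale) > $5.81 (Sable) > $5.34 (Orion) > $3.55 (Pike) > $3.27 (Calder) > …
Slot 2 goes to the second-ranked bidder, Sable, who pays the next bid down: $5.34/click.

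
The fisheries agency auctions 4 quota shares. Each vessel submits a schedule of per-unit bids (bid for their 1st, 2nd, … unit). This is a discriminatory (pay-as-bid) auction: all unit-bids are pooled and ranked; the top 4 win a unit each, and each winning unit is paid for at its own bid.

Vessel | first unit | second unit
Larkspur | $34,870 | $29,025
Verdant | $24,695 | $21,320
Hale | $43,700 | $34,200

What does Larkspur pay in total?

Larkspur pays $63,895

All unit-bids, highest first — top 4: 43,700 (Hale-1), 34,870 (Larkspur-1), 34,200 (Hale-2), 29,025 (Larkspur-2)
Next rejected bid: $24,695 (not a price — pay-as-bid).
Larkspur's winning unit-bids: 34,870 + 29,025 = $63,895.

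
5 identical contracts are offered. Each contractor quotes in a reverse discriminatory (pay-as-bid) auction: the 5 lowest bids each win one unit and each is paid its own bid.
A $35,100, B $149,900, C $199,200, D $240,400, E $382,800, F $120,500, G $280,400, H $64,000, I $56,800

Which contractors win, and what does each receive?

A $35,100, I $56,800, H $64,000, F $120,500, B $149,900

Sorting: 35,100 (A), 56,800 (I), 64,000 (H), 120,500 (F), 149,900 (B), 199,200 (C), 240,400 (D), …
Lowest 5: A, I, H, F, B.
Each winner is paid its own bid: A $35,100, I $56,800, H $64,000, F $120,500, B $149,900.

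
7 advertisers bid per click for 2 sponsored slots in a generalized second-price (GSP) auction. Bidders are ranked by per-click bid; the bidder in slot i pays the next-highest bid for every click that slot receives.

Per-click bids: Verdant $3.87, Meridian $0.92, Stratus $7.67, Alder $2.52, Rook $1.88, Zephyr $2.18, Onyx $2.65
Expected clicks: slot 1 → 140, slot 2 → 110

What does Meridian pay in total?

Ranked by bid: $7.67 (Stratus) > $3.87 (Verdant) > $2.65 (Onyx) > …
Meridian ranks below slot 2 → no slot, pays nothing.

Meridian pays $0.00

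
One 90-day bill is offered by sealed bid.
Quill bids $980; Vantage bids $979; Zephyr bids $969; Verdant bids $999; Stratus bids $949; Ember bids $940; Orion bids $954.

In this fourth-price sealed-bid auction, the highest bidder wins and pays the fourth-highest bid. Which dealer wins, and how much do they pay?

Rule: the highest bidder wins and pays the fourth-highest bid.
Bids ranked: 999 (Verdant) > 980 (Quill) > 979 (Vantage) > 969 (Zephyr) > 954 (Orion) > 949 (Stratus) > …
Verdant wins; payment is bid #4 in the ranking = $969.

Verdant pays $969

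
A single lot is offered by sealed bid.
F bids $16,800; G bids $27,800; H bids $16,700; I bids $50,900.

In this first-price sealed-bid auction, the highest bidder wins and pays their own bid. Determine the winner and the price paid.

Bids in order: 50,900 (I) > 27,800 (G) > 16,800 (F) > 16,700 (H)
I has the highest bid and pays exactly that: $50,900.

I pays $50,900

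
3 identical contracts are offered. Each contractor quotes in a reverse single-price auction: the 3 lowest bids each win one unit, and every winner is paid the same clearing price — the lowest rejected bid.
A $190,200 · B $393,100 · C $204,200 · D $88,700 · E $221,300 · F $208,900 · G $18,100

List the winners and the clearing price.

Sorting: 18,100 (G), 88,700 (D), 190,200 (A), 204,200 (C), 208,900 (F), …
Winners (3 units): G, D, A.
First losing bid is C's $204,200, which sets the uniform price.

G, D, A; each is paid $204,200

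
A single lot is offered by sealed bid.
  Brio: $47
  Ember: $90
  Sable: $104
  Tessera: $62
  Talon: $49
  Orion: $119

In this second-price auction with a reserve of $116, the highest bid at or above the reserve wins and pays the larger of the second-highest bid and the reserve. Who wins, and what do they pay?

Orion pays $116

Sorting bids: 119 (Orion) > 104 (Sable) > 90 (Ember) > 62 (Tessera) > 49 (Talon) > 47 (Brio)
Orion has the top bid at or above the reserve ($119).
Second-highest bid $104 is below the reserve $116, so the reserve binds → payment $116.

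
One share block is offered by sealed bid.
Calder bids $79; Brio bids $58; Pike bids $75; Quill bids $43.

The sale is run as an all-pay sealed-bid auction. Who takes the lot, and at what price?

Bids in order: 79 (Calder) > 75 (Pike) > 58 (Brio) > 43 (Quill)
Calder is highest and takes the item; every bidder forfeits their bid.

Calder pays $79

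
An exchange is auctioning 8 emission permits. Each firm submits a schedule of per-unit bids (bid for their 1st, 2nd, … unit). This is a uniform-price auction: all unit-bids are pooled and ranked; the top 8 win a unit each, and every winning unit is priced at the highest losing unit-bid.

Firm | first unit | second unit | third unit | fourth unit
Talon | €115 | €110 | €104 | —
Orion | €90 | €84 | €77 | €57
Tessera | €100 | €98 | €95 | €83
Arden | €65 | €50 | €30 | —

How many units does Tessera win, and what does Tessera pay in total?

Merging the schedules and taking the best 8: 115 (Talon-1), 110 (Talon-2), 104 (Talon-3), 100 (Tessera-1), 98 (Tessera-2), 95 (Tessera-3), 90 (Orion-1), 84 (Orion-2)
Highest rejected unit-bid = €83.
Tessera wins 3 unit(s) at €83 each.

Tessera: 3 units, pays €249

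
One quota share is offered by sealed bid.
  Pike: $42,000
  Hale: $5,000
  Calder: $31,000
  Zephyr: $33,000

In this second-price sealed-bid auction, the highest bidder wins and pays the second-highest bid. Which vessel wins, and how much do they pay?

Bids ranked: 42,000 (Pike) > 33,000 (Zephyr) > 31,000 (Calder) > 5,000 (Hale)
Second-price: Pike pays Zephyr's bid of $33,000.

Pike pays $33,000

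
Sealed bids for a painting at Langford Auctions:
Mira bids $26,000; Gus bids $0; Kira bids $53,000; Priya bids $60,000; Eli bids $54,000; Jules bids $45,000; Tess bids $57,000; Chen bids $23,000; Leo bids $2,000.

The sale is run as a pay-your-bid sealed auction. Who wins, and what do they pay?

Sorting bids: 60,000 (Priya) > 57,000 (Tess) > 54,000 (Eli) > 53,000 (Kira) > 45,000 (Jules) > 26,000 (Mira) > …
First-price: Priya pays what they bid, $60,000.

Priya pays $60,000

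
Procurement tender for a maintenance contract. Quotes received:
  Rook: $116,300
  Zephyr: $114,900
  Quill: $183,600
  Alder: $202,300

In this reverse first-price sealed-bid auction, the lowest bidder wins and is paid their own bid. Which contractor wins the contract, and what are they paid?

Bids ranked: 114,900 (Zephyr) < 116,300 (Rook) < 183,600 (Quill) < 202,300 (Alder)
Zephyr has the lowest bid and is paid exactly that: $114,900.

Zephyr is paid $114,900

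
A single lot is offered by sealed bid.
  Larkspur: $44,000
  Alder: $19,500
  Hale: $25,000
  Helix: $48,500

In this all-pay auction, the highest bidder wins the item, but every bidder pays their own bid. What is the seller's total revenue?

Sorting bids: 48,500 (Helix) > 44,000 (Larkspur) > 25,000 (Hale) > 19,500 (Alder)
Every bidder forfeits their bid regardless of winning.
Revenue = 44,000 + 19,500 + 25,000 + 48,500 = $137,000.

Total revenue: $137,000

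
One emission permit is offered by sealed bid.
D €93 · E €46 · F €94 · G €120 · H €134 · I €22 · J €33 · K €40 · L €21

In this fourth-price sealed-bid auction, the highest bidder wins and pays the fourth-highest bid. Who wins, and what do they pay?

Bids in order: 134 (H) > 120 (G) > 94 (F) > 93 (D) > 46 (E) > 40 (K) > …
H is highest; pays the fourth-highest bid, €93.

H pays €93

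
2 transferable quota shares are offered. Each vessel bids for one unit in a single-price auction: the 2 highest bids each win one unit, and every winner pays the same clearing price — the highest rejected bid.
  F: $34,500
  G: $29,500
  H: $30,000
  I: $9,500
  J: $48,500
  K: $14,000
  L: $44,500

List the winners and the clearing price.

J, L; each pays $34,500

Ordering the bids: 48,500 (J), 44,500 (L), 34,500 (F), 30,000 (H), …
Winners (2 units): J, L.
First losing bid is F's $34,500, which sets the uniform price.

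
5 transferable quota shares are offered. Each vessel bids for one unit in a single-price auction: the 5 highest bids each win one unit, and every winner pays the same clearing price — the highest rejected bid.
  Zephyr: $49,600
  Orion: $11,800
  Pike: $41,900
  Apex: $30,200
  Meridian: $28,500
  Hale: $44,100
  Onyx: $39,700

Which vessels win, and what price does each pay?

Zephyr, Hale, Pike, Onyx, Apex; each pays $28,500

Sorting: 49,600 (Zephyr), 44,100 (Hale), 41,900 (Pike), 39,700 (Onyx), 30,200 (Apex), 28,500 (Meridian), 11,800 (Orion)
The 5 highest are Zephyr, Hale, Pike, Onyx, Apex.
First losing bid is Meridian's $28,500, which sets the uniform price.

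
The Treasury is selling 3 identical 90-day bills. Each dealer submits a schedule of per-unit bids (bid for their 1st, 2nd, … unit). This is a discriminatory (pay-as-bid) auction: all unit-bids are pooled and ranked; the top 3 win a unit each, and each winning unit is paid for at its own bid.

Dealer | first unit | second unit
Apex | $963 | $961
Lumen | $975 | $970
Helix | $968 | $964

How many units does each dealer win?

Helix 1, Lumen 2

All unit-bids, highest first — top 3: 975 (Lumen-1), 970 (Lumen-2), 968 (Helix-1)
Next rejected bid: $964 (not a price — pay-as-bid).
Allocation: Helix 1, Lumen 2.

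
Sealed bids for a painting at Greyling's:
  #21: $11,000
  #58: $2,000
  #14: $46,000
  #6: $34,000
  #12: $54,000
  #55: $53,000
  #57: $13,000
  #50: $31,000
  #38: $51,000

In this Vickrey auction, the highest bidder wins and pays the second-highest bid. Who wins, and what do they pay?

Bids ranked: 54,000 (#12) > 53,000 (#55) > 51,000 (#38) > 46,000 (#14) > 34,000 (#6) > 31,000 (#50) > …
#12 wins with the highest bid; price is set by the runner-up at $53,000.

#12 pays $53,000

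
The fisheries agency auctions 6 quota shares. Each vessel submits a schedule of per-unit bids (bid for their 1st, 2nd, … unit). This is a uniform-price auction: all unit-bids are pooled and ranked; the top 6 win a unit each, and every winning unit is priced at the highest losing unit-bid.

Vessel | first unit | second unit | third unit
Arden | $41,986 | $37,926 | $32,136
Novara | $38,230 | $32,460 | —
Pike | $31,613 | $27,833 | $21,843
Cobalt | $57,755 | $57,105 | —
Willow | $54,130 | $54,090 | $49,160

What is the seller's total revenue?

Total revenue: $229,380

Pooled unit-bids ranked (top 6): 57,755 (Cobalt-1), 57,105 (Cobalt-2), 54,130 (Willow-1), 54,090 (Willow-2), 49,160 (Willow-3), 41,986 (Arden-1)
First bid not allocated: $38,230.
Allocation: Arden 1, Cobalt 2, Willow 3. Every unit priced at $38,230.
Revenue = 6 × 38,230 = $229,380.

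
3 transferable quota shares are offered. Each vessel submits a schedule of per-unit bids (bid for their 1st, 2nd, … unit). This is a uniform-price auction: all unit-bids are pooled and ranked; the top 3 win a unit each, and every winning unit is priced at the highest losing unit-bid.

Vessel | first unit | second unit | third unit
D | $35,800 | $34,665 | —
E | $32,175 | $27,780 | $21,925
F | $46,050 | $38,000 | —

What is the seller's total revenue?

Total revenue: $103,995

Pooled unit-bids ranked (top 3): 46,050 (F-1), 38,000 (F-2), 35,800 (D-1)
Highest rejected unit-bid = $34,665.
Allocation: D 1, F 2. Every unit priced at $34,665.
Revenue = 3 × 34,665 = $103,995.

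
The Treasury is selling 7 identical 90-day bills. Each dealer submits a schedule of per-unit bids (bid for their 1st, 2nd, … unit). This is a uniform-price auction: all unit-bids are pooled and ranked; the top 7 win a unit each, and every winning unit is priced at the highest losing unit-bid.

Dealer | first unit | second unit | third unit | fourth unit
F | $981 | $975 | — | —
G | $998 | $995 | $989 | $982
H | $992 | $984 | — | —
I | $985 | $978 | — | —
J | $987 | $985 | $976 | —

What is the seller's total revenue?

Total revenue: $6,888

All unit-bids, highest first — top 7: 998 (G-1), 995 (G-2), 992 (H-1), 989 (G-3), 987 (J-1), 985 (I-1), 985 (J-2)
The (k+1)-th unit-bid is $984.
Allocation: G 3, H 1, I 1, J 2. Every unit priced at $984.
Revenue = 7 × 984 = $6,888.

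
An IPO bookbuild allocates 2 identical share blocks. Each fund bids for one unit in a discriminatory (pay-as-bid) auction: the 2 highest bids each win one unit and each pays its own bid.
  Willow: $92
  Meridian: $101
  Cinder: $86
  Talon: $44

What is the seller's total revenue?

Total revenue: $193

Ordering the bids: 101 (Meridian), 92 (Willow), 86 (Cinder), 44 (Talon)
The 2 highest are Meridian, Willow.
Total revenue = 101 + 92 = $193.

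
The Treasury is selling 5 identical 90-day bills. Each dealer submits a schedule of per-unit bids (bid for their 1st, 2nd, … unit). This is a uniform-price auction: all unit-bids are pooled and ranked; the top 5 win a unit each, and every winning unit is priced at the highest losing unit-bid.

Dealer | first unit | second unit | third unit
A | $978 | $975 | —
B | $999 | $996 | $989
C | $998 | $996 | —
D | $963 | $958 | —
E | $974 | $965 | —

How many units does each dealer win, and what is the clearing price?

All unit-bids, highest first — top 5: 999 (B-1), 998 (C-1), 996 (B-2), 996 (C-2), 989 (B-3)
First bid not allocated: $978.
Allocation: B 3, C 2.

B 3, C 2; clearing price $978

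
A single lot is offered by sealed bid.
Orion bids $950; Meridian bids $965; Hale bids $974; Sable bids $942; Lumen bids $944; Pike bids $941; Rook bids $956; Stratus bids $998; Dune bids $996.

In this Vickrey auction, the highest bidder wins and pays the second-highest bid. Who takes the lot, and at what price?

Stratus pays $996

Vickrey auction: the highest bidder wins and pays the second-highest bid.
Sorting bids: 998 (Stratus) > 996 (Dune) > 974 (Hale) > 965 (Meridian) > 956 (Rook) > 950 (Orion) > …
Second-price: Stratus pays Dune's bid of $996.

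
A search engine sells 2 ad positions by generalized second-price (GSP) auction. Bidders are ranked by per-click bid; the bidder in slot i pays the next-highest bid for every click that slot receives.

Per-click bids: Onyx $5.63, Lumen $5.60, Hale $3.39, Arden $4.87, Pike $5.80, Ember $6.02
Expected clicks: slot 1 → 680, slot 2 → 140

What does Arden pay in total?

Ranked by bid: $6.02 (Ember) > $5.80 (Pike) > $5.63 (Onyx) > …
Arden ranks below slot 2 → no slot, pays nothing.

Arden pays $0.00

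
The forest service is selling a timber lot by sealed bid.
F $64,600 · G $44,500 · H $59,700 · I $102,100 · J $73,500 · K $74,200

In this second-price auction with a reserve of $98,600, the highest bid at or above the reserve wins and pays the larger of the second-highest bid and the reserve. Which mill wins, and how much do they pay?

Bids ranked: 102,100 (I) > 74,200 (K) > 73,500 (J) > 64,600 (F) > 59,700 (H) > 44,500 (G)
Highest eligible bid: I at $102,100.
Second-highest bid $74,200 is below the reserve $98,600, so the reserve binds → payment $98,600.

I pays $98,600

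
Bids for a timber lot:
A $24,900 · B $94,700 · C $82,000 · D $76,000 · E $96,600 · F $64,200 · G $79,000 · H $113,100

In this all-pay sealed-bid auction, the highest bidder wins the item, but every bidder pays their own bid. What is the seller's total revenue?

Rule: the highest bidder wins the item, but every bidder pays their own bid.
Bids ranked: 113,100 (H) > 96,600 (E) > 94,700 (B) > 82,000 (C) > 79,000 (G) > 76,000 (D) > …
Every bidder forfeits their bid regardless of winning.
Revenue = 24,900 + 94,700 + 82,000 + 76,000 + 96,600 + 64,200 + 79,000 + 113,100 = $630,500.

Total revenue: $630,500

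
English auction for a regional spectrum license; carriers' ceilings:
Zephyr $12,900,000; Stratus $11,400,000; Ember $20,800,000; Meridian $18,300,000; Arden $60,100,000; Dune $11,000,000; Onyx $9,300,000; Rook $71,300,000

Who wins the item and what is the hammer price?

Sorting limits: 71,300,000 (Rook) > 60,100,000 (Arden) > 20,800,000 (Ember) > 18,300,000 (Meridian) > 12,900,000 (Zephyr) > 11,400,000 (Stratus) > …
Once the price passes $60,100,000, only Rook is left; the hammer falls at Arden's limit of $60,100,000.

Rook wins at $60,100,000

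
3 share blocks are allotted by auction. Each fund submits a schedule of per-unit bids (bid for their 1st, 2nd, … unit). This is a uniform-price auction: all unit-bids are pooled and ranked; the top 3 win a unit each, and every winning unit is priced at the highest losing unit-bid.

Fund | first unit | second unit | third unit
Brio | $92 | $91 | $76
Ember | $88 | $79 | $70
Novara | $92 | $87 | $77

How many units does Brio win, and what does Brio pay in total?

Brio: 2 units, pays $176

All unit-bids, highest first — top 3: 92 (Brio-1), 92 (Novara-1), 91 (Brio-2)
The (k+1)-th unit-bid is $88.
Brio wins 2 unit(s) at $88 each.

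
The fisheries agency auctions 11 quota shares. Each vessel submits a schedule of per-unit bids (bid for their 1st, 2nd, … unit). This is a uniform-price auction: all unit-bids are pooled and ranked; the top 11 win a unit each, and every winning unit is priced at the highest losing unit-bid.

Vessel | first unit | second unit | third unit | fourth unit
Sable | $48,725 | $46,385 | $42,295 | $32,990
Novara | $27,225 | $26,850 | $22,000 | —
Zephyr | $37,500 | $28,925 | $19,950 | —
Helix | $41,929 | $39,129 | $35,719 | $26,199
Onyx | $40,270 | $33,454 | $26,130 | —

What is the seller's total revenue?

Total revenue: $299,475

Pooled unit-bids ranked (top 11): 48,725 (Sable-1), 46,385 (Sable-2), 42,295 (Sable-3), 41,929 (Helix-1), 40,270 (Onyx-1), 39,129 (Helix-2), 37,500 (Zephyr-1), 35,719 (Helix-3), 33,454 (Onyx-2), 32,990 (Sable-4), 28,925 (Zephyr-2)
First bid not allocated: $27,225.
Allocation: Helix 3, Onyx 2, Sable 4, Zephyr 2. Every unit priced at $27,225.
Revenue = 11 × 27,225 = $299,475.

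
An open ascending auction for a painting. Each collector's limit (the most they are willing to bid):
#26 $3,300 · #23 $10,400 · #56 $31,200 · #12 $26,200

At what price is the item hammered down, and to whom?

#56 wins at $26,200

Limits ranked: 31,200 (#56) > 26,200 (#12) > 10,400 (#23) > 3,300 (#26)
Once the price passes $26,200, only #56 is left; the hammer falls at #12's limit of $26,200.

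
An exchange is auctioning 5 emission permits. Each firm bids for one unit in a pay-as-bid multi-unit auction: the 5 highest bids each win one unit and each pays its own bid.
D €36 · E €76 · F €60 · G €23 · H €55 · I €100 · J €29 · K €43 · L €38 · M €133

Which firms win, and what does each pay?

Sorting: 133 (M), 100 (I), 76 (E), 60 (F), 55 (H), 43 (K), 38 (L), …
Top 5: M, I, E, F, H.
Each winner pays its own bid: M €133, I €100, E €76, F €60, H €55.

M €133, I €100, E €76, F €60, H €55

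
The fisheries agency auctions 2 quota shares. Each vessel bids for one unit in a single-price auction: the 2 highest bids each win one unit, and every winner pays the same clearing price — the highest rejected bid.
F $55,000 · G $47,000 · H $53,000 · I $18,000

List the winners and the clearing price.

Bids ranked high→low: 55,000 (F), 53,000 (H), 47,000 (G), 18,000 (I)
Top 2: F, H.
Clearing price = highest rejected bid = $47,000.

F, H; each pays $47,000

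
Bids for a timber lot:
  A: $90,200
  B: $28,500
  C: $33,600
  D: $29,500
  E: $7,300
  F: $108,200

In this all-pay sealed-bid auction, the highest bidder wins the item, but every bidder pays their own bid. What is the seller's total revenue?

Total revenue: $297,300

Rule: the highest bidder wins the item, but every bidder pays their own bid.
Bids ranked: 108,200 (F) > 90,200 (A) > 33,600 (C) > 29,500 (D) > 28,500 (B) > 7,300 (E)
F wins with the top bid; all bids are sunk regardless.
Every bidder forfeits their bid regardless of winning.
Revenue = 90,200 + 28,500 + 33,600 + 29,500 + 7,300 + 108,200 = $297,300.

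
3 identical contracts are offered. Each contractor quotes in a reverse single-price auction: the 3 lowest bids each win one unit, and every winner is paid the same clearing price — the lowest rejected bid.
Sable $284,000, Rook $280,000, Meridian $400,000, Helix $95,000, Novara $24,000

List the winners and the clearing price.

Novara, Helix, Rook; each is paid $284,000

Ordering the bids: 24,000 (Novara), 95,000 (Helix), 280,000 (Rook), 284,000 (Sable), 400,000 (Meridian)
Winners (3 units): Novara, Helix, Rook.
Clearing price = lowest rejected bid = $284,000.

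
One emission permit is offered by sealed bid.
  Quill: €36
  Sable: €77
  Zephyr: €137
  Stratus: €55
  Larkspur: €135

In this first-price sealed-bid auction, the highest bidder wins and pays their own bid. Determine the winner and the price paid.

Zephyr pays €137

Bids in order: 137 (Zephyr) > 135 (Larkspur) > 77 (Sable) > 55 (Stratus) > 36 (Quill)
Zephyr is highest → pays own bid, €137.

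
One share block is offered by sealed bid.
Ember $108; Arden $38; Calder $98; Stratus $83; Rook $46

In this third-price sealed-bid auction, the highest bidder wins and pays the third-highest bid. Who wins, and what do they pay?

Ember pays $83

Third-price sealed-bid auction: the highest bidder wins and pays the third-highest bid.
Bids ranked: 108 (Ember) > 98 (Calder) > 83 (Stratus) > 46 (Rook) > 38 (Arden)
Ember wins; payment is bid #3 in the ranking = $83.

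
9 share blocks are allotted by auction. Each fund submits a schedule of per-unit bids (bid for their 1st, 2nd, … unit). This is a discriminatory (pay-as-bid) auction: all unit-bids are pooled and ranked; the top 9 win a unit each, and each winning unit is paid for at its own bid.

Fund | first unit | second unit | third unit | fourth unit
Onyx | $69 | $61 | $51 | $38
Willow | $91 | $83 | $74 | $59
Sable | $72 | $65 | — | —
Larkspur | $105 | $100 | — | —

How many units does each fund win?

All unit-bids, highest first — top 9: 105 (Larkspur-1), 100 (Larkspur-2), 91 (Willow-1), 83 (Willow-2), 74 (Willow-3), 72 (Sable-1), 69 (Onyx-1), 65 (Sable-2), 61 (Onyx-2)
Next rejected bid: $59 (not a price — pay-as-bid).
Allocation: Larkspur 2, Onyx 2, Sable 2, Willow 3.

Larkspur 2, Onyx 2, Sable 2, Willow 3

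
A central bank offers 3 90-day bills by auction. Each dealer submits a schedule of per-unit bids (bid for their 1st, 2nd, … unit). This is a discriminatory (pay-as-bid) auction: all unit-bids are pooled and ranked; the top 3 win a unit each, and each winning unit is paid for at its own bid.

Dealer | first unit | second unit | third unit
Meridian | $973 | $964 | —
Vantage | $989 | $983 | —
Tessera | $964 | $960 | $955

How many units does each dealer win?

Merging the schedules and taking the best 3: 989 (Vantage-1), 983 (Vantage-2), 973 (Meridian-1)
Next rejected bid: $964 (not a price — pay-as-bid).
Allocation: Meridian 1, Vantage 2.

Meridian 1, Vantage 2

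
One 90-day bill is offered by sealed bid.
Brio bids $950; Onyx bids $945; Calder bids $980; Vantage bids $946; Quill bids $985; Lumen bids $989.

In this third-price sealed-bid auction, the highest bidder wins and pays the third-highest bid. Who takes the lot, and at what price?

Lumen pays $980

Rule: the highest bidder wins and pays the third-highest bid.
Bids in order: 989 (Lumen) > 985 (Quill) > 980 (Calder) > 950 (Brio) > 946 (Vantage) > 945 (Onyx)
Lumen wins; payment is bid #3 in the ranking = $980.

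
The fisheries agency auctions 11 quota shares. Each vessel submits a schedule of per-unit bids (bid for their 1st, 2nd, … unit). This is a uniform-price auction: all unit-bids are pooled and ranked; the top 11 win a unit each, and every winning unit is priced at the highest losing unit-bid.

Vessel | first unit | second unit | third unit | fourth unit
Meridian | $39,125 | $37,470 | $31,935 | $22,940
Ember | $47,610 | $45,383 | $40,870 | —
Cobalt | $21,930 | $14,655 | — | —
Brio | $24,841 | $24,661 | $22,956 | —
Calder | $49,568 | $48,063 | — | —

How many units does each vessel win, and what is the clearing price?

All unit-bids, highest first — top 11: 49,568 (Calder-1), 48,063 (Calder-2), 47,610 (Ember-1), 45,383 (Ember-2), 40,870 (Ember-3), 39,125 (Meridian-1), 37,470 (Meridian-2), 31,935 (Meridian-3), 24,841 (Brio-1), 24,661 (Brio-2), 22,956 (Brio-3)
The (k+1)-th unit-bid is $22,940.
Allocation: Brio 3, Calder 2, Ember 3, Meridian 3.

Brio 3, Calder 2, Ember 3, Meridian 3; clearing price $22,940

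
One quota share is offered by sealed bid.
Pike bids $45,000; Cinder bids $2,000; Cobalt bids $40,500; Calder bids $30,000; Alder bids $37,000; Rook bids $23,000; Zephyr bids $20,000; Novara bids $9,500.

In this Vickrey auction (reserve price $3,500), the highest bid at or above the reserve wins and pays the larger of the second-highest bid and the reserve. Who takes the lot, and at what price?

Vickrey auction (reserve price $3,500): the highest bid at or above the reserve wins and pays the larger of the second-highest bid and the reserve.
Bids in order: 45,000 (Pike) > 40,500 (Cobalt) > 37,000 (Alder) > 30,000 (Calder) > 23,000 (Rook) > 20,000 (Zephyr) > …
Highest eligible bid: Pike at $45,000.
Second-highest bid $40,500 exceeds the reserve $3,500 → payment $40,500.

Pike pays $40,500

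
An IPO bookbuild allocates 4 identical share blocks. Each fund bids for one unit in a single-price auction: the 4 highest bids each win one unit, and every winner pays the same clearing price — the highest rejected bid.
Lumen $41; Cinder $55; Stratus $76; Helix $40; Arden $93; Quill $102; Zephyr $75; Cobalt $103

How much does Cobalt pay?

Ordering the bids: 103 (Cobalt), 102 (Quill), 93 (Arden), 76 (Stratus), 75 (Zephyr), 55 (Cinder), …
The 4 highest are Cobalt, Quill, Arden, Stratus.
Highest unsuccessful bid: $75 → clearing price.
Cobalt wins → pays $75.

Cobalt pays $75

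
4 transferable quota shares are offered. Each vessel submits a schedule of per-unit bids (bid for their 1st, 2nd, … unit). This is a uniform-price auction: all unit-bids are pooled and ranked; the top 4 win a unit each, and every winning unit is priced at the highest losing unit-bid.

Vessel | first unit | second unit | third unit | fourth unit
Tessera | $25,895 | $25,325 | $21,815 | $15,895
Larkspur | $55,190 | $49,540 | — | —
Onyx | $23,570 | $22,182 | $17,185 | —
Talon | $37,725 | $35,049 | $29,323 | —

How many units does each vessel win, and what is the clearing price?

All unit-bids, highest first — top 4: 55,190 (Larkspur-1), 49,540 (Larkspur-2), 37,725 (Talon-1), 35,049 (Talon-2)
Highest rejected unit-bid = $29,323.
Allocation: Larkspur 2, Talon 2.

Larkspur 2, Talon 2; clearing price $29,323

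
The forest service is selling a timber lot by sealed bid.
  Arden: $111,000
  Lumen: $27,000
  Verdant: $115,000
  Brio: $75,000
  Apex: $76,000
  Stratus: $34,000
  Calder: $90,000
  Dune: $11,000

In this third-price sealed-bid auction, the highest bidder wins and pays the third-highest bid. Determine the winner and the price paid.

Rule: the highest bidder wins and pays the third-highest bid.
Bids ranked: 115,000 (Verdant) > 111,000 (Arden) > 90,000 (Calder) > 76,000 (Apex) > 75,000 (Brio) > 34,000 (Stratus) > …
Verdant is highest; pays the third-highest bid, $90,000.

Verdant pays $90,000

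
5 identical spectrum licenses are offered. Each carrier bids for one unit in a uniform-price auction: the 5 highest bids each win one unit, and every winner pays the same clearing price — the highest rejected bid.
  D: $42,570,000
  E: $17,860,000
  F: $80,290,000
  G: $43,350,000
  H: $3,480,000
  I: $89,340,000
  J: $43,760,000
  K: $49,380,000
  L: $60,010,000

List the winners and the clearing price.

I, F, L, K, J; each pays $43,350,000

Ordering the bids: 89,340,000 (I), 80,290,000 (F), 60,010,000 (L), 49,380,000 (K), 43,760,000 (J), 43,350,000 (G), 42,570,000 (D), …
The 5 highest are I, F, L, K, J.
Highest unsuccessful bid: $43,350,000 → clearing price.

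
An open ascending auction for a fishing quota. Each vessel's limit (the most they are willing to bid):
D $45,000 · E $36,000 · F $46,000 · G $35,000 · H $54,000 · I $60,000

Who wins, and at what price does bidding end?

I wins at $54,000

Limits in order: 60,000 (I) > 54,000 (H) > 46,000 (F) > 45,000 (D) > 36,000 (E) > 35,000 (G)
Bidding ends when H exits at $54,000; I takes it.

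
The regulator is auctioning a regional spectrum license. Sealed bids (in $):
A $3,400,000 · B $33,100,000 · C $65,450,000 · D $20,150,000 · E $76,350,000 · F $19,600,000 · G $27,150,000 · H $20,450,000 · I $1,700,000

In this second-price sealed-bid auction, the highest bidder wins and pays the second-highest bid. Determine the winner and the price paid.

Second-price sealed-bid auction: the highest bidder wins and pays the second-highest bid.
Bids in order: 76,350,000 (E) > 65,450,000 (C) > 33,100,000 (B) > 27,150,000 (G) > 20,450,000 (H) > 20,150,000 (D) > …
E is highest; pays the second-highest bid, $65,450,000.

E pays $65,450,000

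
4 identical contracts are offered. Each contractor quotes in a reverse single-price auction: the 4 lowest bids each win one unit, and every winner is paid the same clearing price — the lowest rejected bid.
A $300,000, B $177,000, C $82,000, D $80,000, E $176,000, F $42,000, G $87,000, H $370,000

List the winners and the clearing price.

F, D, C, G; each is paid $176,000

Bids ranked low→high: 42,000 (F), 80,000 (D), 82,000 (C), 87,000 (G), 176,000 (E), 177,000 (B), …
The 4 lowest are F, D, C, G.
Clearing price = lowest rejected bid = $176,000.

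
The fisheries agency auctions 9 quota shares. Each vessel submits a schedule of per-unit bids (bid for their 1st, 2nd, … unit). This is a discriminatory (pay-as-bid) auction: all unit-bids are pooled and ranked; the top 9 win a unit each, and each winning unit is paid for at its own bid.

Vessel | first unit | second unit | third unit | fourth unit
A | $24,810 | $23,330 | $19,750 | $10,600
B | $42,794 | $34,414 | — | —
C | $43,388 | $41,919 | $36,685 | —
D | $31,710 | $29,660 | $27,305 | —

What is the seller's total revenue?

Total revenue: $312,685

Pooled unit-bids ranked (top 9): 43,388 (C-1), 42,794 (B-1), 41,919 (C-2), 36,685 (C-3), 34,414 (B-2), 31,710 (D-1), 29,660 (D-2), 27,305 (D-3), 24,810 (A-1)
Next rejected bid: $23,330 (not a price — pay-as-bid).
Each winning unit pays its own bid.
Revenue = 43,388 + 42,794 + 41,919 + 36,685 + 34,414 + 31,710 + 29,660 + 27,305 + 24,810 = $312,685.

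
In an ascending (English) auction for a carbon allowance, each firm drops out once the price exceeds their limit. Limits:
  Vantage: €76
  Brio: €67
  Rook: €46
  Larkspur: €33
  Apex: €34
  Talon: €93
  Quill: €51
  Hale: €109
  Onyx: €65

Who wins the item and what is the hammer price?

Hale wins at €93

Sorting limits: 109 (Hale) > 93 (Talon) > 76 (Vantage) > 67 (Brio) > 65 (Onyx) > 51 (Quill) > …
Once the price passes €93, only Hale is left; the hammer falls at Talon's limit of €93.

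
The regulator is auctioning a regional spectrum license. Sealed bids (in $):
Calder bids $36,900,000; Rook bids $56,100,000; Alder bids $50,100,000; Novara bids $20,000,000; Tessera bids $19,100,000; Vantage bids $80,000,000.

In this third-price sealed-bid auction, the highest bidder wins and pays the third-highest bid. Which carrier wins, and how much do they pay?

Sorting bids: 80,000,000 (Vantage) > 56,100,000 (Rook) > 50,100,000 (Alder) > 36,900,000 (Calder) > 20,000,000 (Novara) > 19,100,000 (Tessera)
Vantage is highest; pays the third-highest bid, $50,100,000.

Vantage pays $50,100,000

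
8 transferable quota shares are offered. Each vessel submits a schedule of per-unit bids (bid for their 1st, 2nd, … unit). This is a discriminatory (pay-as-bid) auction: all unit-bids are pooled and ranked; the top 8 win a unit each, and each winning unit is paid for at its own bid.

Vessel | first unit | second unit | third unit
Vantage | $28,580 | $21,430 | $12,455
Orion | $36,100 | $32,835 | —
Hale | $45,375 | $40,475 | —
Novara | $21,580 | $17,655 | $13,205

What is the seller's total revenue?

Total revenue: $244,030

All unit-bids, highest first — top 8: 45,375 (Hale-1), 40,475 (Hale-2), 36,100 (Orion-1), 32,835 (Orion-2), 28,580 (Vantage-1), 21,580 (Novara-1), 21,430 (Vantage-2), 17,655 (Novara-2)
Next rejected bid: $13,205 (not a price — pay-as-bid).
Each winning unit pays its own bid.
Revenue = 45,375 + 40,475 + 36,100 + 32,835 + 28,580 + 21,580 + 21,430 + 17,655 = $244,030.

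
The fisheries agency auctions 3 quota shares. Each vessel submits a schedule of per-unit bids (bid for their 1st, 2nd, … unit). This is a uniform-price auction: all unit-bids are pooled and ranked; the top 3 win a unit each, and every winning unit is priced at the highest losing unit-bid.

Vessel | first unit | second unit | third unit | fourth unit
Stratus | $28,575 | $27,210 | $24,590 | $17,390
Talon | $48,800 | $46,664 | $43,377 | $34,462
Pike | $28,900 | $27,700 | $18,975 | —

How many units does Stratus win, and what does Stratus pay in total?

All unit-bids, highest first — top 3: 48,800 (Talon-1), 46,664 (Talon-2), 43,377 (Talon-3)
The (k+1)-th unit-bid is $34,462.
Stratus wins 0 unit(s) at $34,462 each.

Stratus: 0 units, pays $0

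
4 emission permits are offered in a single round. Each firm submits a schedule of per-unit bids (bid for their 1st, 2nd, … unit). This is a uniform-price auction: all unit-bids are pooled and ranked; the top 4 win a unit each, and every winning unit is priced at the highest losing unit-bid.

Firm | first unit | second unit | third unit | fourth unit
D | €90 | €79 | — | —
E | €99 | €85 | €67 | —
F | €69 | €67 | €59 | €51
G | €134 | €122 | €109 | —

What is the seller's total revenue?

All unit-bids, highest first — top 4: 134 (G-1), 122 (G-2), 109 (G-3), 99 (E-1)
Highest rejected unit-bid = €90.
Allocation: E 1, G 3. Every unit priced at €90.
Revenue = 4 × 90 = €360.

Total revenue: €360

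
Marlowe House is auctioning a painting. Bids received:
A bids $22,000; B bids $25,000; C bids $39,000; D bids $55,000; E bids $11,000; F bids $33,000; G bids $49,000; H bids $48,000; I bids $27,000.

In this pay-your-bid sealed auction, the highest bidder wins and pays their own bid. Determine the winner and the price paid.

D pays $55,000

Bids ranked: 55,000 (D) > 49,000 (G) > 48,000 (H) > 39,000 (C) > 33,000 (F) > 27,000 (I) > …
D has the highest bid and pays exactly that: $55,000.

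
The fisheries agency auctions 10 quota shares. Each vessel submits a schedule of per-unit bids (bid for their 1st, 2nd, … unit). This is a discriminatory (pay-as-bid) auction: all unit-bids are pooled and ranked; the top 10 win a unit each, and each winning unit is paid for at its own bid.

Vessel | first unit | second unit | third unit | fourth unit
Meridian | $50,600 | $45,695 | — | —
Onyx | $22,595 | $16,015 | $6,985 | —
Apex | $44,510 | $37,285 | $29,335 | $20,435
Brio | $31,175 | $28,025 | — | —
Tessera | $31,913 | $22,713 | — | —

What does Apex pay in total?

Apex pays $111,130

All unit-bids, highest first — top 10: 50,600 (Meridian-1), 45,695 (Meridian-2), 44,510 (Apex-1), 37,285 (Apex-2), 31,913 (Tessera-1), 31,175 (Brio-1), 29,335 (Apex-3), 28,025 (Brio-2), 22,713 (Tessera-2), 22,595 (Onyx-1)
Next rejected bid: $20,435 (not a price — pay-as-bid).
Apex's winning unit-bids: 44,510 + 37,285 + 29,335 = $111,130.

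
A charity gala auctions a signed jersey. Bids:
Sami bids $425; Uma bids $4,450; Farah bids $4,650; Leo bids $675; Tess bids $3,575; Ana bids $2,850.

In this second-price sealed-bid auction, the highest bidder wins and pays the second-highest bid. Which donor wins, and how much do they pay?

Second-price sealed-bid auction: the highest bidder wins and pays the second-highest bid.
Sorting bids: 4,650 (Farah) > 4,450 (Uma) > 3,575 (Tess) > 2,850 (Ana) > 675 (Leo) > 425 (Sami)
Farah is highest; pays the second-highest bid, $4,450.

Farah pays $4,450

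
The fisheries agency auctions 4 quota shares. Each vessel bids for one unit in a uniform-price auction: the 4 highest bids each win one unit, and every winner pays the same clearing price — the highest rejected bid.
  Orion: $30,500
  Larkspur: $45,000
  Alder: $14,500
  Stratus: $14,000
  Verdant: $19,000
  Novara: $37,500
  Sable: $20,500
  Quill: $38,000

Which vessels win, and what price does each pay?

Larkspur, Quill, Novara, Orion; each pays $20,500

Ordering the bids: 45,000 (Larkspur), 38,000 (Quill), 37,500 (Novara), 30,500 (Orion), 20,500 (Sable), 19,000 (Verdant), …
Top 4: Larkspur, Quill, Novara, Orion.
Highest unsuccessful bid: $20,500 → clearing price.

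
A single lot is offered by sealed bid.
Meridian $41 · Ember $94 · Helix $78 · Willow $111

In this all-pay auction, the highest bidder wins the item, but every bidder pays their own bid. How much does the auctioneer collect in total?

Bids in order: 111 (Willow) > 94 (Ember) > 78 (Helix) > 41 (Meridian)
Willow wins with the top bid; all bids are sunk regardless.
Every bidder forfeits their bid regardless of winning.
Revenue = 41 + 94 + 78 + 111 = $324.

Total revenue: $324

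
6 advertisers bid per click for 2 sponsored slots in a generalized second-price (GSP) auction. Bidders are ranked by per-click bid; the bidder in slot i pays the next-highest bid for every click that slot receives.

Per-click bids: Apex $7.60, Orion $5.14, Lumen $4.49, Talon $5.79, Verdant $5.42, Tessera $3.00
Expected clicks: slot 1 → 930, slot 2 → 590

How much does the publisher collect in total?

Total revenue: $8582.50

Ranked by bid: $7.60 (Apex) > $5.79 (Talon) > $5.42 (Verdant) > …
Slot 1: Apex pays $5.79 × 930 = $5384.70
Slot 2: Talon pays $5.42 × 590 = $3197.80
Total = $8582.50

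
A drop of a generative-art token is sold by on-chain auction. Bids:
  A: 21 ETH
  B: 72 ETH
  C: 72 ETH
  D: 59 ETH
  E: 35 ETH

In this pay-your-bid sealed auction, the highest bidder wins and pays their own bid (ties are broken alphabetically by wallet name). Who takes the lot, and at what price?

B pays 72 ETH

Rule: the highest bidder wins and pays their own bid.
Bids in order: 72 (B) > 72 (C) > 59 (D) > 35 (E) > 21 (A)
B and C tie at 72 ETH; tie-break gives it to B.
First-price: B pays what they bid, 72 ETH.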